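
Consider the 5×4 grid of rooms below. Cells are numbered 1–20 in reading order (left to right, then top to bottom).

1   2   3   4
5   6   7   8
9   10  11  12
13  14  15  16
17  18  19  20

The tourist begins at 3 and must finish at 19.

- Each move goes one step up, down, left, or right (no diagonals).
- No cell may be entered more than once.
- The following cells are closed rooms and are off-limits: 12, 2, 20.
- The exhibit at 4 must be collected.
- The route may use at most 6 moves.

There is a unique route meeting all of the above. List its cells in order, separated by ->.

3 -> 4 -> 8 -> 7 -> 11 -> 15 -> 19

The budget equals the shortest possible length, so every move has to be on a shortest route through the required cells.
Route from 3: right to 4, down to 8, left to 7, 3× down (reaching 19) — 6 moves in all.
Check: all required cells visited; 6 ≤ 6 moves.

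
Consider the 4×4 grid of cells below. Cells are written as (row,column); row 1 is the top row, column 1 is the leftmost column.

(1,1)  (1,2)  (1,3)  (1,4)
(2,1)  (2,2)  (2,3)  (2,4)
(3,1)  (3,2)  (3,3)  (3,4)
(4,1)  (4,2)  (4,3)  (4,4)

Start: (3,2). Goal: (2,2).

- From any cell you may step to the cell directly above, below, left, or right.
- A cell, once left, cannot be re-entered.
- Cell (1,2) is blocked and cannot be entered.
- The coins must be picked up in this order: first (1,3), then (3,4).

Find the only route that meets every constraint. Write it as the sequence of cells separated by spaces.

The waypoints must appear in the order (1,3), (3,4), with no cell reused.
Route from (3,2): right 1 to (3,3), up 2 to (1,3), right 1 to (1,4), down 3 to (4,4), left 3 to (4,1), up 2 to (2,1), right 1 to (2,2) — 13 moves in all.
Check: order respected ((1,3) at step 3, (3,4) at step 6).

(3,2) (3,3) (2,3) (1,3) (1,4) (2,4) (3,4) (4,4) (4,3) (4,2) (4,1) (3,1) (2,1) (2,2)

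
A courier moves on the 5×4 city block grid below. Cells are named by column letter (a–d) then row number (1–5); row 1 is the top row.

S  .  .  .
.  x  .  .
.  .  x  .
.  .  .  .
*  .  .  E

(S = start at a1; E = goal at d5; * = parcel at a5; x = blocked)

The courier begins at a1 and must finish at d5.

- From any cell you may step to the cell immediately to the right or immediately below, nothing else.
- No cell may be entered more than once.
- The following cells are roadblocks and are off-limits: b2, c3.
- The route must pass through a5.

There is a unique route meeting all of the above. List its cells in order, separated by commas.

Moves only go right or down, so the column and row indices never decrease.
Route from a1: down 4 to a5, right 3 to d5 — 7 moves in all.
Check: all required cells visited.

a1, a2, a3, a4, a5, b5, c5, d5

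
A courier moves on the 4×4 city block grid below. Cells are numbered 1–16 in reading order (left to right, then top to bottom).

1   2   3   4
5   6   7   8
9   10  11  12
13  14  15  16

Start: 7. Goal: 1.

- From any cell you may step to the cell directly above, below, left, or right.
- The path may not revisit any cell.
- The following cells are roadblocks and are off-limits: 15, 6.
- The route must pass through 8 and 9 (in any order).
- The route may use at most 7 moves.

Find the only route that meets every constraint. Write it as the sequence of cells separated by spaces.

The budget equals the shortest possible length, so every move has to be on a shortest route through the required cells.
Route from 7: right 1 to 8, down 1 to 12, left 3 to 9, up 2 to 1 — 7 moves in all.
Check: all required cells visited; 7 ≤ 7 moves.

7 8 12 11 10 9 5 1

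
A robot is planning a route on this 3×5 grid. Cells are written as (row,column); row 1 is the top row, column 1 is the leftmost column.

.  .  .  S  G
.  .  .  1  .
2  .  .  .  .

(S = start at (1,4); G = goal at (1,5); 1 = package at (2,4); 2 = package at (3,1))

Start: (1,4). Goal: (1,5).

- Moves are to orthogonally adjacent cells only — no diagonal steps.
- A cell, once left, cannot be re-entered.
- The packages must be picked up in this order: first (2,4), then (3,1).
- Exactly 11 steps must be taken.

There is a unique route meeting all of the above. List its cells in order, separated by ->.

The waypoints must appear in the order (2,4), (3,1), with no cell reused.
Route from (1,4): down to (2,4), 3× left (reaching (2,1)), down to (3,1), 4× right (reaching (3,5)), 2× up (reaching (1,5)) — 11 moves in all.
Check: order respected (1 at step 1, 2 at step 5); 11 moves as required.

(1,4) -> (2,4) -> (2,3) -> (2,2) -> (2,1) -> (3,1) -> (3,2) -> (3,3) -> (3,4) -> (3,5) -> (2,5) -> (1,5)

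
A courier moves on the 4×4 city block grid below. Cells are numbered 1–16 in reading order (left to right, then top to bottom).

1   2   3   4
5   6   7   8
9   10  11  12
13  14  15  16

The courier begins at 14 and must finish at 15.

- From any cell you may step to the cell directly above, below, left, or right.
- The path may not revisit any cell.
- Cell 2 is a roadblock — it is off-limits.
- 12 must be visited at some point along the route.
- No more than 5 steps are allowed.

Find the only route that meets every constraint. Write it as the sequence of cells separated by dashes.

14 - 10 - 11 - 12 - 16 - 15

Any route must reach 12 and still end at 15 within 5 moves, so the order of the required stops is forced.
Route from 14: up 1 to 10, right 2 to 12, down 1 to 16, left 1 to 15 — 5 moves in all.
Check: all required cells visited; 5 ≤ 5 moves.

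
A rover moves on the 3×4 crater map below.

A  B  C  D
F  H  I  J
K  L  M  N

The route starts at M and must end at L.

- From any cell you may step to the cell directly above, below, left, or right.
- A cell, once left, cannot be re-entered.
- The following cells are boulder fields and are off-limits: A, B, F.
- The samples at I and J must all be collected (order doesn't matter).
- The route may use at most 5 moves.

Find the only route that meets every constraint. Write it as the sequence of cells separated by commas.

M, N, J, I, H, L

The budget equals the shortest possible length, so every move has to be on a shortest route through the required cells.
Route from M: right to N, up to J, 2× left (reaching H), down to L — 5 moves in all.
Check: all required cells visited; 5 ≤ 5 moves.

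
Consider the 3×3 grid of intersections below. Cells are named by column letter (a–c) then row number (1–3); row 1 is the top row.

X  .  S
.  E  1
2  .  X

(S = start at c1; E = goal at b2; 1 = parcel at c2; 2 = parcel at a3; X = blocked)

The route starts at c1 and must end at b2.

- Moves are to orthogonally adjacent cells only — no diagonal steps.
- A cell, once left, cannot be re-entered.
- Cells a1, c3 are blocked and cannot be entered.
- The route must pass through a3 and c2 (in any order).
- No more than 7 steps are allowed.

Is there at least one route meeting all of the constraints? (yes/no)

no

Every way from c1 to a3 runs through b2 — but b2 is where the route must end, so it would be entered once on the way to a3 and again at the finish.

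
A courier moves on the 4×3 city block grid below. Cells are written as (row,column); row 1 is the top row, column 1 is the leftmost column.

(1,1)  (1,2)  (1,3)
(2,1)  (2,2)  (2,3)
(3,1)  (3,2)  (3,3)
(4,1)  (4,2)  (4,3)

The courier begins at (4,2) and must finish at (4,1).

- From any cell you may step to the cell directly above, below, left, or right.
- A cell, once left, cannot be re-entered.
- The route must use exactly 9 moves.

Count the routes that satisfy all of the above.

Need simple routes of exactly 9 moves from (4,2) to (4,1) (Manhattan distance 1, so 4 moves are spent on a detour and 4 undoing it).
Branch systematically from the start, pruning whenever the remaining move budget drops below the Manhattan distance to (4,1) or differs from it in parity. Grouping the completions by first move — via (3,2): 4; via (4,3): 5 (no valid completion starts via (4,1)) — and summing: 4 + 5 = 9.
That gives 9 routes.

9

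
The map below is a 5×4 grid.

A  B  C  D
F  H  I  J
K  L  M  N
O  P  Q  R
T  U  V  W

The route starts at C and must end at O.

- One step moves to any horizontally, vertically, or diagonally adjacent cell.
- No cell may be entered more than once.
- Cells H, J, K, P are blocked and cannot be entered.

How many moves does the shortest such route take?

With diagonal moves allowed, the Chebyshev distance max(|Δrow|,|Δcol|) from C to O is 3, so at least 3 moves are needed.
A route of 3 moves achieves this: C → I → L → O.
Since 3 matches the lower bound, it is optimal.

3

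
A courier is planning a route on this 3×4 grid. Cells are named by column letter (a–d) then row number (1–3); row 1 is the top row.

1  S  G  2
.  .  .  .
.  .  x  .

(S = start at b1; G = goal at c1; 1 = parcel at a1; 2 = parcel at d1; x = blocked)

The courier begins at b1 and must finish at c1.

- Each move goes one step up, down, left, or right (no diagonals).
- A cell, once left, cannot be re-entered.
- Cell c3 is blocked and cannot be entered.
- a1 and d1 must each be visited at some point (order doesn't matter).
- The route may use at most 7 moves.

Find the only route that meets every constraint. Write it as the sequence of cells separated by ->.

The 7-move cap with required stops at a1, d1 leaves no slack for detours.
Route from b1: left 1 to a1, down 1 to a2, right 3 to d2, up 1 to d1, left 1 to c1 — 7 moves in all.
Check: all required cells visited; 7 ≤ 7 moves.

b1 -> a1 -> a2 -> b2 -> c2 -> d2 -> d1 -> c1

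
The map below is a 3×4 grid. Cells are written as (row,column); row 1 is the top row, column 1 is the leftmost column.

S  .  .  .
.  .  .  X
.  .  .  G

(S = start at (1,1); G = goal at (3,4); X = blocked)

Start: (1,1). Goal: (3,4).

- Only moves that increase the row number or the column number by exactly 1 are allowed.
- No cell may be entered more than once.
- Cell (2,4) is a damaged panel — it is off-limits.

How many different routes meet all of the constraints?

A right/down-only route from (1,1) to (3,4) makes exactly 2 down-moves and 3 right-moves in some order.
With no other constraints that would be C(5,2) = 10 routes.
Subtract routes through each blocked cell (inclusion–exclusion for overlaps): − through (2,4): 4 → 6.
That gives 6 routes.

6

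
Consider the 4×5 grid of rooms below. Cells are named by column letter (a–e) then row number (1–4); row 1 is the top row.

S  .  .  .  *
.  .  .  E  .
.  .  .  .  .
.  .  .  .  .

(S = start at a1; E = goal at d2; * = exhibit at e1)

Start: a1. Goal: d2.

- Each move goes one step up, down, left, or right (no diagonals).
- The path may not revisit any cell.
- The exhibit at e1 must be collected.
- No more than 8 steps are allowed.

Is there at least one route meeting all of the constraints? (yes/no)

One route that works: a1 → b1 → c1 → d1 → e1 → e2 → d2.

yes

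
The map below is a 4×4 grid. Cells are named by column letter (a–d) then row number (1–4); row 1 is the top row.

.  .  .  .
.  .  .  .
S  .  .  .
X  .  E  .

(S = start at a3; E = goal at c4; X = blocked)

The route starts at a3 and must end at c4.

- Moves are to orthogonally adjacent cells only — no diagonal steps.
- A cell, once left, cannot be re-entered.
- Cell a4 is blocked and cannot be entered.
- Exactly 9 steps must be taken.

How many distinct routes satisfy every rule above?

35

Need simple routes of exactly 9 moves from a3 to c4 (Manhattan distance 3, so 3 moves are spent on a detour and 3 undoing it).
Branch systematically from the start, pruning whenever the remaining move budget drops below the Manhattan distance to c4 or differs from it in parity. Grouping the completions by first move — via a2: 25; via b3: 10 — and summing: 25 + 10 = 35.
That gives 35 routes.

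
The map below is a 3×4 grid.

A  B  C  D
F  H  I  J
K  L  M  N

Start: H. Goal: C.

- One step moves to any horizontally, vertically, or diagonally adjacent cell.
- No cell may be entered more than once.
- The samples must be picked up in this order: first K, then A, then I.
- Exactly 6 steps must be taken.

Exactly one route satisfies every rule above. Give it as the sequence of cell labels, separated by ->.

The waypoints must appear in the order K, A, I, with no cell reused.
Route from H: down-left to K, 2× up (reaching A), right to B, down-right to I, up to C — 6 moves in all.
Check: order respected (K at step 1, A at step 3, I at step 5); 6 moves as required.

H -> K -> F -> A -> B -> I -> C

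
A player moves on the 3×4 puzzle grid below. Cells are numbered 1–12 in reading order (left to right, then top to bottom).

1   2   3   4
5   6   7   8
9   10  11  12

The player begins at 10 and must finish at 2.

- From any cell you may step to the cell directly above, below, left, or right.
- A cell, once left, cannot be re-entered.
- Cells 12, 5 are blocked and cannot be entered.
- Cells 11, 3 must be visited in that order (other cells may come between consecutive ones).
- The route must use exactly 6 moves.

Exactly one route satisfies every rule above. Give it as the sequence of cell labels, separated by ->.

10 -> 11 -> 7 -> 8 -> 4 -> 3 -> 2

The waypoints must appear in the order 11, 3, with no cell reused.
Route from 10: right to 11, up to 7, right to 8, up to 4, 2× left (reaching 2) — 6 moves in all.
Check: order respected (11 at step 1, 3 at step 5); 6 moves as required.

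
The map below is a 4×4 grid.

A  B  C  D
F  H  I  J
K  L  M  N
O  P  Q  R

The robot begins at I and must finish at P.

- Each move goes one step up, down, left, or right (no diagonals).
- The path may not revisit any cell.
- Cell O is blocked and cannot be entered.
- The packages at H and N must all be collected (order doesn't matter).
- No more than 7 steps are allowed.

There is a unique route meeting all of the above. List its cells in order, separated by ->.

I -> H -> L -> M -> N -> R -> Q -> P

The budget equals the shortest possible length, so every move has to be on a shortest route through the required cells.
Route from I: left to H, down to L, 2× right (reaching N), down to R, 2× left (reaching P) — 7 moves in all.
Check: all required cells visited; 7 ≤ 7 moves.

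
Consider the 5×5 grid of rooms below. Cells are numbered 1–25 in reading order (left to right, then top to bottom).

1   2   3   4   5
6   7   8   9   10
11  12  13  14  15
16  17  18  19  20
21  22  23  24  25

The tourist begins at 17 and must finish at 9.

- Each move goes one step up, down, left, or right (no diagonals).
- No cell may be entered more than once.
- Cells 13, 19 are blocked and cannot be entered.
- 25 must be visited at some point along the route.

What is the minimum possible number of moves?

8

Any route passes through 25 somewhere between 17 and 9. Summing Manhattan distances along the two legs (17 → 25 → 9) gives a lower bound of 4 + 4 = 8 moves.
A route of 8 moves achieves this: 17 → 22 → 23 → 24 → 25 → 20 → 15 → 10 → 9.
Since 8 matches the lower bound, it is optimal.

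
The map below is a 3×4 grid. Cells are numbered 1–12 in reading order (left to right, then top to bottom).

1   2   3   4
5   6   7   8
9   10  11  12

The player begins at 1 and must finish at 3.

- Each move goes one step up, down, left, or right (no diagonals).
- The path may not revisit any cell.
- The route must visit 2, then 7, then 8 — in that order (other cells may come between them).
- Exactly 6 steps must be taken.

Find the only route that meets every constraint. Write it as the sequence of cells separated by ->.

1 -> 2 -> 6 -> 7 -> 8 -> 4 -> 3

The waypoints must appear in the order 2, 7, 8, with no cell reused.
Route from 1: right 1 to 2, down 1 to 6, right 2 to 8, up 1 to 4, left 1 to 3 — 6 moves in all.
Check: order respected (2 at step 1, 7 at step 3, 8 at step 4); 6 moves as required.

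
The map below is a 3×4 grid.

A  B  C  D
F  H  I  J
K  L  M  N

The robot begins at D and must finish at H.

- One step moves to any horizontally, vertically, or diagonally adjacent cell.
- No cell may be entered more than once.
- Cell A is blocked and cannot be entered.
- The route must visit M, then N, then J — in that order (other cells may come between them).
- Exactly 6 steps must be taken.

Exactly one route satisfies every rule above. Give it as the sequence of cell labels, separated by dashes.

The waypoints must appear in the order M, N, J, with no cell reused.
Route from D: down-left 1 to I, down 1 to M, right 1 to N, up 1 to J, up-left 1 to C, down-left 1 to H — 6 moves in all.
Check: order respected (M at step 2, N at step 3, J at step 4); 6 moves as required.

D - I - M - N - J - C - H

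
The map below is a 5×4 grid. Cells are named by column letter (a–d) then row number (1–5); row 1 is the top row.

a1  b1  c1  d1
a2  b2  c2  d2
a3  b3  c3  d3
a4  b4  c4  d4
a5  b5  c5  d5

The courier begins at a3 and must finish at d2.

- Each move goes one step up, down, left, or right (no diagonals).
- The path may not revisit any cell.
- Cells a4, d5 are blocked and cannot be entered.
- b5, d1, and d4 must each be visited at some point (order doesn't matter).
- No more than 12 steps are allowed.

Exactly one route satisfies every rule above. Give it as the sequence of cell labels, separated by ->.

The budget equals the shortest possible length, so every move has to be on a shortest route through the required cells.
Route from a3: right 1 to b3, down 2 to b5, right 1 to c5, up 1 to c4, right 1 to d4, up 1 to d3, left 1 to c3, up 2 to c1, right 1 to d1, down 1 to d2 — 12 moves in all.
Check: all required cells visited; 12 ≤ 12 moves.

a3 -> b3 -> b4 -> b5 -> c5 -> c4 -> d4 -> d3 -> c3 -> c2 -> c1 -> d1 -> d2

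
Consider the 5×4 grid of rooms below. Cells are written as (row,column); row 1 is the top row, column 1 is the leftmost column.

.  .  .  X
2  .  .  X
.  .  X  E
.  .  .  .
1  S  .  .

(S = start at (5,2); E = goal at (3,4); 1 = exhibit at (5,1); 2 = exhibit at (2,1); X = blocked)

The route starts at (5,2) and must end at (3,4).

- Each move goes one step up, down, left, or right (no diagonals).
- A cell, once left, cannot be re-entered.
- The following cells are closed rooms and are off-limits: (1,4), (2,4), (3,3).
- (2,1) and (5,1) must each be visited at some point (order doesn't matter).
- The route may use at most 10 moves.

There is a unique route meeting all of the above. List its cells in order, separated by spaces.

(5,2) (5,1) (4,1) (3,1) (2,1) (2,2) (3,2) (4,2) (4,3) (4,4) (3,4)

The budget equals the shortest possible length, so every move has to be on a shortest route through the required cells.
Route from (5,2): left 1 to (5,1), up 3 to (2,1), right 1 to (2,2), down 2 to (4,2), right 2 to (4,4), up 1 to (3,4) — 10 moves in all.
Check: all required cells visited; 10 ≤ 10 moves.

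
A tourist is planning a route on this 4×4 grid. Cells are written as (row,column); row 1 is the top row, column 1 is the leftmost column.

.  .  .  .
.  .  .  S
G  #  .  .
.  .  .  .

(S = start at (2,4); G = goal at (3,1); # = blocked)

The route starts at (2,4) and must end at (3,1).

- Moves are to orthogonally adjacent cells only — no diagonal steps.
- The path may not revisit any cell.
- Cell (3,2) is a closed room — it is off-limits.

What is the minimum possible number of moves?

The Manhattan distance from (2,4) to (3,1) is |2−3| + |4−1| = 4, so at least 4 moves are needed.
A route of 4 moves achieves this: (2,4) → (2,3) → (2,2) → (2,1) → (3,1).
Since 4 matches the lower bound, it is optimal.

4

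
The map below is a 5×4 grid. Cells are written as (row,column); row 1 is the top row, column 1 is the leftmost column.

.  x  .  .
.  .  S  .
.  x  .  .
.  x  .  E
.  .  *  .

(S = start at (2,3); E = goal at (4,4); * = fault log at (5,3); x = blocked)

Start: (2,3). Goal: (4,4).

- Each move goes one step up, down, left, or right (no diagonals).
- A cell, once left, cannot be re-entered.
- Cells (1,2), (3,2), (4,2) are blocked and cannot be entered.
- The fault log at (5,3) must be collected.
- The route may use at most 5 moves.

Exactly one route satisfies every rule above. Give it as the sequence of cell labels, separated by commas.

(2,3), (3,3), (4,3), (5,3), (5,4), (4,4)

The 5-move cap with required stops at (5,3) leaves no slack for detours.
Route from (2,3): down 3 to (5,3), right 1 to (5,4), up 1 to (4,4) — 5 moves in all.
Check: all required cells visited; 5 ≤ 5 moves.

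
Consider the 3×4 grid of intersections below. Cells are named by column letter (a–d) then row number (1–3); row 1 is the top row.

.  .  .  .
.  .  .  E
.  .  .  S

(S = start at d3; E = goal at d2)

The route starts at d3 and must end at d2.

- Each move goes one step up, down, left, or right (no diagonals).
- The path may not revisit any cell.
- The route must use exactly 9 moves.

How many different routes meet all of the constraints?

Need simple routes of exactly 9 moves from d3 to d2 (Manhattan distance 1, so 4 moves are spent on a detour and 4 undoing it).
Branch systematically from the start, pruning whenever the remaining move budget drops below the Manhattan distance to d2 or differs from it in parity. Every completion starts via c3: 9 (no valid completion starts via d2).
That gives 9 routes.

9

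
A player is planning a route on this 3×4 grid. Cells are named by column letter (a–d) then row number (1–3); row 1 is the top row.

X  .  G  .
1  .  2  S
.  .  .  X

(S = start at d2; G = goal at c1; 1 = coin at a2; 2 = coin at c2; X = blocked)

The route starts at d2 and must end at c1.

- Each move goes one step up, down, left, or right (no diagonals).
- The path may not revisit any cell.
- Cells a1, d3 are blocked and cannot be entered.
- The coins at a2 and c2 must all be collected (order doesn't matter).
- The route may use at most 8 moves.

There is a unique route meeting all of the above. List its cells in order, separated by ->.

d2 -> c2 -> c3 -> b3 -> a3 -> a2 -> b2 -> b1 -> c1

The 8-move cap with required stops at a2, c2 leaves no slack for detours.
Route from d2: left to c2, down to c3, 2× left (reaching a3), up to a2, right to b2, up to b1, right to c1 — 8 moves in all.
Check: all required cells visited; 8 ≤ 8 moves.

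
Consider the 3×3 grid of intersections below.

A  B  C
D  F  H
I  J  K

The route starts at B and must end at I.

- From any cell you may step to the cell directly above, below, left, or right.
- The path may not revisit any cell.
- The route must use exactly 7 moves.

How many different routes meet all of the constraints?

2

Need simple routes of exactly 7 moves from B to I (Manhattan distance 3, so 2 moves are spent on a detour and 2 undoing it).
Enumerating: B A D F H K J I | B C H K J F D I.
That gives 2 routes.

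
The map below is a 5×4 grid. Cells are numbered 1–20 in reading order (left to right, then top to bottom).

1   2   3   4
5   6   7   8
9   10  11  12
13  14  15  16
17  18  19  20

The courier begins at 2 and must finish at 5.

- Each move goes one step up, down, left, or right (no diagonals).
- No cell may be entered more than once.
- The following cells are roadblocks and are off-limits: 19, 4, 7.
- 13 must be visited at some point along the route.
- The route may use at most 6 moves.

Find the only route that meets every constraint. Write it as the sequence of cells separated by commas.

2, 6, 10, 14, 13, 9, 5

Any route must reach 13 and still end at 5 within 6 moves, so the order of the required stops is forced.
Route from 2: 3× down (reaching 14), left to 13, 2× up (reaching 5) — 6 moves in all.
Check: all required cells visited; 6 ≤ 6 moves.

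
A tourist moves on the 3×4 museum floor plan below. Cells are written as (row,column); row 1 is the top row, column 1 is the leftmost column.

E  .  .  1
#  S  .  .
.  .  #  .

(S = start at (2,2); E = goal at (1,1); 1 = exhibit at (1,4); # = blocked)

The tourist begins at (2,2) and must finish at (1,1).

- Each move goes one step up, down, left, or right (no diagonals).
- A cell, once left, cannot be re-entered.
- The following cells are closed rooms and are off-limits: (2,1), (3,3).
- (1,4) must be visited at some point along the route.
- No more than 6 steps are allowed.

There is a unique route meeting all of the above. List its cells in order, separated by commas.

The 6-move cap with required stops at (1,4) leaves no slack for detours.
Route from (2,2): 2× right (reaching (2,4)), up to (1,4), 3× left (reaching (1,1)) — 6 moves in all.
Check: all required cells visited; 6 ≤ 6 moves.

(2,2), (2,3), (2,4), (1,4), (1,3), (1,2), (1,1)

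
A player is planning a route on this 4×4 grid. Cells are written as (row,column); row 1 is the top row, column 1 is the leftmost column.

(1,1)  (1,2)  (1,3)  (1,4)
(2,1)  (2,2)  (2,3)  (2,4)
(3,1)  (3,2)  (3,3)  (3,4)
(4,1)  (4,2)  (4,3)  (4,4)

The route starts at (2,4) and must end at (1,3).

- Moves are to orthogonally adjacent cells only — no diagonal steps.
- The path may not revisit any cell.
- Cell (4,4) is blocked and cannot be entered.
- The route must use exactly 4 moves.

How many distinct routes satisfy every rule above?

2

Need simple routes of exactly 4 moves from (2,4) to (1,3) (Manhattan distance 2, so 1 moves are spent on a detour and 1 undoing it).
Enumerating: (2,4) (3,4) (3,3) (2,3) (1,3) | (2,4) (2,3) (2,2) (1,2) (1,3).
That gives 2 routes.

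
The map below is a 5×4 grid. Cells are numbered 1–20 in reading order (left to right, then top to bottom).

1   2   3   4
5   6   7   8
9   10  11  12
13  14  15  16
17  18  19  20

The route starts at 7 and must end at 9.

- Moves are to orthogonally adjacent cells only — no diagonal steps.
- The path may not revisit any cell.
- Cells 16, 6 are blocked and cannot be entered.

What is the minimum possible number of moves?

The Manhattan distance from 7 to 9 is |2−3| + |3−1| = 3, so at least 3 moves are needed.
A route of 3 moves achieves this: 7 → 11 → 10 → 9.
Since 3 matches the lower bound, it is optimal.

3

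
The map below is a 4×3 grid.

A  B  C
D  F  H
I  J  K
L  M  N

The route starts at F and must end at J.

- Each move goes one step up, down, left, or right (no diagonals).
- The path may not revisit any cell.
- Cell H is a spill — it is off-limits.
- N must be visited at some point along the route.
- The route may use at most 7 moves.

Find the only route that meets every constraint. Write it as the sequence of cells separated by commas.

F, D, I, L, M, N, K, J

The 7-move cap with required stops at N leaves no slack for detours.
Route from F: left to D, 2× down (reaching L), 2× right (reaching N), up to K, left to J — 7 moves in all.
Check: all required cells visited; 7 ≤ 7 moves.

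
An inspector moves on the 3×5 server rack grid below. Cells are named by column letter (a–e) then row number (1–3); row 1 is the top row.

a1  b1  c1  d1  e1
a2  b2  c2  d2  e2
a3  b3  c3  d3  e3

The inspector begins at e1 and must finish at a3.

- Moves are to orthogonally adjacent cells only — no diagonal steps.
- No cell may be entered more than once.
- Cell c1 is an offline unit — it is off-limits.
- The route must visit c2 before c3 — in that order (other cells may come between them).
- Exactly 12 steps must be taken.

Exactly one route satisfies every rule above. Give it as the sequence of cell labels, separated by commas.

e1, e2, e3, d3, d2, c2, c3, b3, b2, b1, a1, a2, a3

The waypoints must appear in the order c2, c3, with no cell reused.
Route from e1: down 2 to e3, left 1 to d3, up 1 to d2, left 1 to c2, down 1 to c3, left 1 to b3, up 2 to b1, left 1 to a1, down 2 to a3 — 12 moves in all.
Check: order respected (c2 at step 5, c3 at step 6); 12 moves as required.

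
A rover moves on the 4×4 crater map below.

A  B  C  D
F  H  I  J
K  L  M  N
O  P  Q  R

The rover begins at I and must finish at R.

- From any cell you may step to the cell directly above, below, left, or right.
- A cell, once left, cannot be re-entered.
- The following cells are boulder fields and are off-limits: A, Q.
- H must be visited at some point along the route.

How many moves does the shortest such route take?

5

Any route passes through H somewhere between I and R. Summing Manhattan distances along the two legs (I → H → R) gives a lower bound of 1 + 4 = 5 moves.
A route of 5 moves achieves this: I → H → L → M → N → R.
Since 5 matches the lower bound, it is optimal.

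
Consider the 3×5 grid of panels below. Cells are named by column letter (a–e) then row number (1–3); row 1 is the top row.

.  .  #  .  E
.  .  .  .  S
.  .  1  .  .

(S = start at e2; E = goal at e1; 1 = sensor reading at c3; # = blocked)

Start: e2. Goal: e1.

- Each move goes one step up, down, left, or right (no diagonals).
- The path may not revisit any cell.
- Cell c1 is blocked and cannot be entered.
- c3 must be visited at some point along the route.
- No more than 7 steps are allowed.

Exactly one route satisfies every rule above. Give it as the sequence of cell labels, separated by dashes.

The budget equals the shortest possible length, so every move has to be on a shortest route through the required cells.
Route from e2: down to e3, 2× left (reaching c3), up to c2, right to d2, up to d1, right to e1 — 7 moves in all.
Check: all required cells visited; 7 ≤ 7 moves.

e2 - e3 - d3 - c3 - c2 - d2 - d1 - e1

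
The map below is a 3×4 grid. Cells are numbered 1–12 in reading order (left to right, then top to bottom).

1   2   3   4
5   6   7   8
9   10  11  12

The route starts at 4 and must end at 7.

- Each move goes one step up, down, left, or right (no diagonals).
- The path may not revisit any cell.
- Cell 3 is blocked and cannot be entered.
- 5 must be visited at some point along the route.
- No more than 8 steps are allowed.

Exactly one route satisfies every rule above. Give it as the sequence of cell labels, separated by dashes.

4 - 8 - 12 - 11 - 10 - 9 - 5 - 6 - 7

The budget equals the shortest possible length, so every move has to be on a shortest route through the required cells.
Route from 4: 2× down (reaching 12), 3× left (reaching 9), up to 5, 2× right (reaching 7) — 8 moves in all.
Check: all required cells visited; 8 ≤ 8 moves.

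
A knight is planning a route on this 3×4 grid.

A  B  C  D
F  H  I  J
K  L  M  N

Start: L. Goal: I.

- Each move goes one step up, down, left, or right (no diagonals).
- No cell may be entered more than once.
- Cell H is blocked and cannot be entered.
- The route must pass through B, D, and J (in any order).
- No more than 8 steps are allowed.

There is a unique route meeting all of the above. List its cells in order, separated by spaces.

Any route must reach B, D, and J and still end at I within 8 moves, so the order of the required stops is forced.
Route from L: left 1 to K, up 2 to A, right 3 to D, down 1 to J, left 1 to I — 8 moves in all.
Check: all required cells visited; 8 ≤ 8 moves.

L K F A B C D J I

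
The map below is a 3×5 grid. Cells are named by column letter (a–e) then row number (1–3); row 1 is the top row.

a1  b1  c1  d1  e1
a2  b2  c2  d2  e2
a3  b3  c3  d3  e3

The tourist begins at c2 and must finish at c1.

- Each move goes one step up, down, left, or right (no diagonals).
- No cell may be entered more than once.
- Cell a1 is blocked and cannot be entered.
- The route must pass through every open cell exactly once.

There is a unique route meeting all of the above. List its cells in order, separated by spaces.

Need to visit all 14 open cells exactly once, starting at c2 and ending at c1.
Cell b1 has only two open neighbours (b2 and c1), so the path must pass straight through it: one of those is the cell it's entered from and the other is where it exits.
Route from c2: right to d2, up to d1, right to e1, 2× down (reaching e3), 4× left (reaching a3), up to a2, right to b2, up to b1, right to c1 — 13 moves in all.
Check: all 14 open cells covered.

c2 d2 d1 e1 e2 e3 d3 c3 b3 a3 a2 b2 b1 c1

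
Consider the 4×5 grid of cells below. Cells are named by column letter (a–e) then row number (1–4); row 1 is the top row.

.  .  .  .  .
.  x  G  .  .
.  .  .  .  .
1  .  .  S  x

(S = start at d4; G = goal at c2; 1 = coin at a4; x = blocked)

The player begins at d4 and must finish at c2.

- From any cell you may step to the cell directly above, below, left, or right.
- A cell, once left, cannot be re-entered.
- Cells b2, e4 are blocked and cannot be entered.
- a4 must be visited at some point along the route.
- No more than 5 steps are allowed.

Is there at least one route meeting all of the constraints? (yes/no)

no

Even ignoring the no-revisit rule, getting from d4 to c2 via a4 needs at least 3 + 4 = 7 moves (Manhattan distance per leg), which exceeds the 5-move limit.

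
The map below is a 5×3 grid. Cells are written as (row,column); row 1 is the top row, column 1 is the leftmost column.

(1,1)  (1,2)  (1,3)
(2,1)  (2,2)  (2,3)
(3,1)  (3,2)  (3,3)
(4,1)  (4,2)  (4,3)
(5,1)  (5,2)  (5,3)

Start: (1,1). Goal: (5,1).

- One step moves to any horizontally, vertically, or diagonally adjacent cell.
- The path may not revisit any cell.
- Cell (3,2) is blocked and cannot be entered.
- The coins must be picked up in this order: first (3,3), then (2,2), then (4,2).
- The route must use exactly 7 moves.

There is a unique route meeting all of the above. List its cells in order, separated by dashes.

The waypoints must appear in the order (3,3), (2,2), (4,2), with no cell reused.
Route from (1,1): right 1 to (1,2), down-right 1 to (2,3), down 1 to (3,3), up-left 1 to (2,2), down-left 1 to (3,1), down-right 1 to (4,2), down-left 1 to (5,1) — 7 moves in all.
Check: order respected ((3,3) at step 3, (2,2) at step 4, (4,2) at step 6); 7 moves as required.

(1,1) - (1,2) - (2,3) - (3,3) - (2,2) - (3,1) - (4,2) - (5,1)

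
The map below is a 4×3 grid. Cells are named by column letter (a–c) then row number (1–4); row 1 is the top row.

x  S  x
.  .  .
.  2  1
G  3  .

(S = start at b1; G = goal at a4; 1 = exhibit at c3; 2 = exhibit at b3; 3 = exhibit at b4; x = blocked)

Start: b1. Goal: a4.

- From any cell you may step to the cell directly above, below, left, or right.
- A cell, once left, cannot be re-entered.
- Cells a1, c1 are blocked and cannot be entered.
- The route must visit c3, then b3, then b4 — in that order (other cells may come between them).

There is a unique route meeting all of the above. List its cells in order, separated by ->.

The waypoints must appear in the order c3, b3, b4, with no cell reused.
Route from b1: down to b2, right to c2, down to c3, left to b3, down to b4, left to a4 — 6 moves in all.
Check: order respected (1 at step 3, 2 at step 4, 3 at step 5).

b1 -> b2 -> c2 -> c3 -> b3 -> b4 -> a4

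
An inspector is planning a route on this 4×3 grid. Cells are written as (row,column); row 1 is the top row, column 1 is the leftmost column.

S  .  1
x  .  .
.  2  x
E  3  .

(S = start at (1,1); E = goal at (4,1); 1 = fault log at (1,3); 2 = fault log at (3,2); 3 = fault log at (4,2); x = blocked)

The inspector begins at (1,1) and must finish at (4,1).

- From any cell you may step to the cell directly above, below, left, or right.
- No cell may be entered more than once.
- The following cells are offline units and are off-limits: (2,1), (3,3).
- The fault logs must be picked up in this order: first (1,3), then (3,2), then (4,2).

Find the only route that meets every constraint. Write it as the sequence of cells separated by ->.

The waypoints must appear in the order (1,3), (3,2), (4,2), with no cell reused.
Route from (1,1): right 2 to (1,3), down 1 to (2,3), left 1 to (2,2), down 2 to (4,2), left 1 to (4,1) — 7 moves in all.
Check: order respected (1 at step 2, 2 at step 5, 3 at step 6).

(1,1) -> (1,2) -> (1,3) -> (2,3) -> (2,2) -> (3,2) -> (4,2) -> (4,1)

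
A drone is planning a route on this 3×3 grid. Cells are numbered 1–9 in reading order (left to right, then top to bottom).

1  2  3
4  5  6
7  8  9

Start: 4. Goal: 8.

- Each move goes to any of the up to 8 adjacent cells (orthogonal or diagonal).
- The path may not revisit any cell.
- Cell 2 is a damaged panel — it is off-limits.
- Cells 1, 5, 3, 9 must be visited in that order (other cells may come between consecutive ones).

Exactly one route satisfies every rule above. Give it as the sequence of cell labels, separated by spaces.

The waypoints must appear in the order 1, 5, 3, 9, with no cell reused.
Route from 4: up 1 to 1, down-right 1 to 5, up-right 1 to 3, down 2 to 9, left 1 to 8 — 6 moves in all.
Check: order respected (1 at step 1, 5 at step 2, 3 at step 3, 9 at step 5).

4 1 5 3 6 9 8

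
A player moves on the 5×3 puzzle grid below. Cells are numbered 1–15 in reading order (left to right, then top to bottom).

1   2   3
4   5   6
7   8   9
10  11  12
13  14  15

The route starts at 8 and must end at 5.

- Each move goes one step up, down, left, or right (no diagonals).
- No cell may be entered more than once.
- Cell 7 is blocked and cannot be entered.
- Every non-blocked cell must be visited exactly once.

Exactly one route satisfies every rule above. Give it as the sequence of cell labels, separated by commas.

8, 11, 10, 13, 14, 15, 12, 9, 6, 3, 2, 1, 4, 5

Need to visit all 14 open cells exactly once, starting at 8 and ending at 5.
Cell 15 has only two open neighbours (12 and 14), so the path must pass straight through it: one of those is the cell it's entered from and the other is where it exits.
Route from 8: down to 11, left to 10, down to 13, 2× right (reaching 15), 4× up (reaching 3), 2× left (reaching 1), down to 4, right to 5 — 13 moves in all.
Check: all 14 open cells covered.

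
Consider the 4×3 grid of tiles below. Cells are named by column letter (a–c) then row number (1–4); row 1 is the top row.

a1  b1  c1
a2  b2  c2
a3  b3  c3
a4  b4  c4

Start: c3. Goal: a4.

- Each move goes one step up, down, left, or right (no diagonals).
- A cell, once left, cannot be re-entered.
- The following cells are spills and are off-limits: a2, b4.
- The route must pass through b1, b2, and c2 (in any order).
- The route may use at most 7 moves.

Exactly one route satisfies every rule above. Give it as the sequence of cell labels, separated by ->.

c3 -> c2 -> c1 -> b1 -> b2 -> b3 -> a3 -> a4

The budget equals the shortest possible length, so every move has to be on a shortest route through the required cells.
Route from c3: 2× up (reaching c1), left to b1, 2× down (reaching b3), left to a3, down to a4 — 7 moves in all.
Check: all required cells visited; 7 ≤ 7 moves.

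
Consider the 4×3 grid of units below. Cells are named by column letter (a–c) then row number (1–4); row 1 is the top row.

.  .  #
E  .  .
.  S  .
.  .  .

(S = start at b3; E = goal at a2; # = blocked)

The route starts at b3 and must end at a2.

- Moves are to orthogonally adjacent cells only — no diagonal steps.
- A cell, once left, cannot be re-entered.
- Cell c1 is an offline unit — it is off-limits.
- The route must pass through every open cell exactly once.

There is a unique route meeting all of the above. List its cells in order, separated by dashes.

b3 - a3 - a4 - b4 - c4 - c3 - c2 - b2 - b1 - a1 - a2

Need to visit all 11 open cells exactly once, starting at b3 and ending at a2.
Cell c4 has only two open neighbours (c3 and b4), so the path must pass straight through it: one of those is the cell it's entered from and the other is where it exits.
Route from b3: left 1 to a3, down 1 to a4, right 2 to c4, up 2 to c2, left 1 to b2, up 1 to b1, left 1 to a1, down 1 to a2 — 10 moves in all.
Check: all 11 open cells covered.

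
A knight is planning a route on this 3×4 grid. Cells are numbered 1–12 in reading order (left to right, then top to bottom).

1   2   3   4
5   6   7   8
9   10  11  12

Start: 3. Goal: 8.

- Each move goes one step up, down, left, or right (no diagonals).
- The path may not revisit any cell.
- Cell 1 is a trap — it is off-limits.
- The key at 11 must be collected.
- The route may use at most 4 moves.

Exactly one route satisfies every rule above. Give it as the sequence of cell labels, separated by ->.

The 4-move cap with required stops at 11 leaves no slack for detours.
Route from 3: down 2 to 11, right 1 to 12, up 1 to 8 — 4 moves in all.
Check: all required cells visited; 4 ≤ 4 moves.

3 -> 7 -> 11 -> 12 -> 8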